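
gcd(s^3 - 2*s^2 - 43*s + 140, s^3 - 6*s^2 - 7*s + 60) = s^2 - 9*s + 20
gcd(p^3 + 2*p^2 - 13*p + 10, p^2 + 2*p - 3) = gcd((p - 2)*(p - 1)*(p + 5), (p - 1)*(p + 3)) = p - 1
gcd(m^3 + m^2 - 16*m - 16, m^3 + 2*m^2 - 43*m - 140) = m + 4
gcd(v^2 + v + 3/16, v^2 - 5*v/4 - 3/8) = v + 1/4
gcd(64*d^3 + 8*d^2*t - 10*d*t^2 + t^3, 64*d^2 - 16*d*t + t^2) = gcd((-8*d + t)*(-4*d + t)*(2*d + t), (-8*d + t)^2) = -8*d + t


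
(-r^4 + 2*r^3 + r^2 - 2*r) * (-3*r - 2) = 3*r^5 - 4*r^4 - 7*r^3 + 4*r^2 + 4*r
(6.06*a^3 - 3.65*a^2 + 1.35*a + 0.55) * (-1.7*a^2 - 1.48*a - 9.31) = -10.302*a^5 - 2.7638*a^4 - 53.3116*a^3 + 31.0485*a^2 - 13.3825*a - 5.1205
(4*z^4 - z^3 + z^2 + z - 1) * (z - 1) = 4*z^5 - 5*z^4 + 2*z^3 - 2*z + 1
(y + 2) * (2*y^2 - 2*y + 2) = 2*y^3 + 2*y^2 - 2*y + 4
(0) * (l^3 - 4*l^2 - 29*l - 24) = 0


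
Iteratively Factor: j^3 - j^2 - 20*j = (j - 5)*(j^2 + 4*j) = (j - 5)*(j + 4)*(j)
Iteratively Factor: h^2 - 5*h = (h - 5)*(h)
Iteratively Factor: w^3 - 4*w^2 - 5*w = (w + 1)*(w^2 - 5*w) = (w - 5)*(w + 1)*(w)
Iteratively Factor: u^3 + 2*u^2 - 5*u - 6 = (u + 1)*(u^2 + u - 6) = (u - 2)*(u + 1)*(u + 3)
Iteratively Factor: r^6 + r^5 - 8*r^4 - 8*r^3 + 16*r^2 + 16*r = (r + 1)*(r^5 - 8*r^3 + 16*r) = r*(r + 1)*(r^4 - 8*r^2 + 16) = r*(r + 1)*(r + 2)*(r^3 - 2*r^2 - 4*r + 8) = r*(r + 1)*(r + 2)^2*(r^2 - 4*r + 4) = r*(r - 2)*(r + 1)*(r + 2)^2*(r - 2)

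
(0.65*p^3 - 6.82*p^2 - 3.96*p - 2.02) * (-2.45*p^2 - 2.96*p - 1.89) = -1.5925*p^5 + 14.785*p^4 + 28.6607*p^3 + 29.5604*p^2 + 13.4636*p + 3.8178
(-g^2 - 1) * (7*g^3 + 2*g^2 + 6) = -7*g^5 - 2*g^4 - 7*g^3 - 8*g^2 - 6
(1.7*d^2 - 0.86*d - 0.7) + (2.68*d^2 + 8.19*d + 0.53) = 4.38*d^2 + 7.33*d - 0.17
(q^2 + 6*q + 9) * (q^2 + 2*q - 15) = q^4 + 8*q^3 + 6*q^2 - 72*q - 135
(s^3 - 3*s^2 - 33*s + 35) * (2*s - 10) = 2*s^4 - 16*s^3 - 36*s^2 + 400*s - 350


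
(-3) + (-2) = -5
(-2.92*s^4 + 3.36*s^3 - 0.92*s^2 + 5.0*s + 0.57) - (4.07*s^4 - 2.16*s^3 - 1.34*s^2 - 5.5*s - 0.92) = -6.99*s^4 + 5.52*s^3 + 0.42*s^2 + 10.5*s + 1.49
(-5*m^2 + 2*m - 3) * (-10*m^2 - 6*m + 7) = 50*m^4 + 10*m^3 - 17*m^2 + 32*m - 21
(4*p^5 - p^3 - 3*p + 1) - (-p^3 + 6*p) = 4*p^5 - 9*p + 1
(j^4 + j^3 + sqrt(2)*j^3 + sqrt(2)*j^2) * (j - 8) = j^5 - 7*j^4 + sqrt(2)*j^4 - 7*sqrt(2)*j^3 - 8*j^3 - 8*sqrt(2)*j^2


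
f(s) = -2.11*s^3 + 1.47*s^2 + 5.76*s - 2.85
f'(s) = -6.33*s^2 + 2.94*s + 5.76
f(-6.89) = 717.39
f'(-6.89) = -314.99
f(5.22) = -232.85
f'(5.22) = -151.38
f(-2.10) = 11.08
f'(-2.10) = -28.33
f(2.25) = -6.48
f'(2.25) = -19.67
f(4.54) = -143.85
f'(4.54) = -111.36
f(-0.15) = -3.67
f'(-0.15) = 5.18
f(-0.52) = -5.15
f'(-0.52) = 2.52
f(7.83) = -880.53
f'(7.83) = -359.31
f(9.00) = -1370.13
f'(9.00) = -480.51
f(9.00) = -1370.13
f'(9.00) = -480.51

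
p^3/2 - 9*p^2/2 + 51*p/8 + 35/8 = (p/2 + 1/4)*(p - 7)*(p - 5/2)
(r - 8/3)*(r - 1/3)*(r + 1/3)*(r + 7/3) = r^4 - r^3/3 - 19*r^2/3 + r/27 + 56/81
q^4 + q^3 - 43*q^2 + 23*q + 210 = (q - 5)*(q - 3)*(q + 2)*(q + 7)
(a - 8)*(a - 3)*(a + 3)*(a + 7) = a^4 - a^3 - 65*a^2 + 9*a + 504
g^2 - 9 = (g - 3)*(g + 3)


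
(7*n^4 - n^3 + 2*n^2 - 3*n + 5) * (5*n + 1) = 35*n^5 + 2*n^4 + 9*n^3 - 13*n^2 + 22*n + 5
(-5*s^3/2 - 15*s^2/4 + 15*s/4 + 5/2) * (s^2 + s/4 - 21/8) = -5*s^5/2 - 35*s^4/8 + 75*s^3/8 + 425*s^2/32 - 295*s/32 - 105/16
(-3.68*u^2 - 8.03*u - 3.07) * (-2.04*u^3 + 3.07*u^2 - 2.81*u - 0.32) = 7.5072*u^5 + 5.0836*u^4 - 8.0485*u^3 + 14.317*u^2 + 11.1963*u + 0.9824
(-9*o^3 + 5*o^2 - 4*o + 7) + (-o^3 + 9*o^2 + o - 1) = -10*o^3 + 14*o^2 - 3*o + 6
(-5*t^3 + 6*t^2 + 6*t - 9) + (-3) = -5*t^3 + 6*t^2 + 6*t - 12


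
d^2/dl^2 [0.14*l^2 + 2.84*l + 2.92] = 0.280000000000000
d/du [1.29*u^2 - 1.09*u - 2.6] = 2.58*u - 1.09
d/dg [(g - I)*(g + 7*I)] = 2*g + 6*I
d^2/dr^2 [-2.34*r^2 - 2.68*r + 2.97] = -4.68000000000000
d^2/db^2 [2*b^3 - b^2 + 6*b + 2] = 12*b - 2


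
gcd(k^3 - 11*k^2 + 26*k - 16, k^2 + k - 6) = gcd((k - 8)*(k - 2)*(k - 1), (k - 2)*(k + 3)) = k - 2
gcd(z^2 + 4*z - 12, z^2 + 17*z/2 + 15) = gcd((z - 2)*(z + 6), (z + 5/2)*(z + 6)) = z + 6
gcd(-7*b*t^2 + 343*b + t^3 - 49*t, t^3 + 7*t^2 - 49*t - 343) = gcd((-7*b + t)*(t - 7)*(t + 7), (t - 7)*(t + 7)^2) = t^2 - 49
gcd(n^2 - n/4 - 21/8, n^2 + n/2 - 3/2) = n + 3/2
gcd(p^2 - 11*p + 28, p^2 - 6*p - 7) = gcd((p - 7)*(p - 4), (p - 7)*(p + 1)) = p - 7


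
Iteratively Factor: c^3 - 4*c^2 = (c)*(c^2 - 4*c) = c^2*(c - 4)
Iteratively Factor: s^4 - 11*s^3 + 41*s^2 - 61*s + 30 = (s - 3)*(s^3 - 8*s^2 + 17*s - 10) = (s - 3)*(s - 1)*(s^2 - 7*s + 10) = (s - 5)*(s - 3)*(s - 1)*(s - 2)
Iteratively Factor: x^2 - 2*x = (x)*(x - 2)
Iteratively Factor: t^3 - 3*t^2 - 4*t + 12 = (t + 2)*(t^2 - 5*t + 6) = (t - 2)*(t + 2)*(t - 3)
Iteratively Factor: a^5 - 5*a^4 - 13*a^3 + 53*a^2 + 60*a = (a + 3)*(a^4 - 8*a^3 + 11*a^2 + 20*a) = a*(a + 3)*(a^3 - 8*a^2 + 11*a + 20) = a*(a - 5)*(a + 3)*(a^2 - 3*a - 4) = a*(a - 5)*(a + 1)*(a + 3)*(a - 4)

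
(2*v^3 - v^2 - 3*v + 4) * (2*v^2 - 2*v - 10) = 4*v^5 - 6*v^4 - 24*v^3 + 24*v^2 + 22*v - 40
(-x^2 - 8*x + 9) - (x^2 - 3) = -2*x^2 - 8*x + 12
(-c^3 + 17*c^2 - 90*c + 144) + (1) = -c^3 + 17*c^2 - 90*c + 145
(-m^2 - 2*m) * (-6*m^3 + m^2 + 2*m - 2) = 6*m^5 + 11*m^4 - 4*m^3 - 2*m^2 + 4*m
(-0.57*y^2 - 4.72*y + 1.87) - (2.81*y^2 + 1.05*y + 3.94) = -3.38*y^2 - 5.77*y - 2.07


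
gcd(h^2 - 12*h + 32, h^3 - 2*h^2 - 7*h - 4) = h - 4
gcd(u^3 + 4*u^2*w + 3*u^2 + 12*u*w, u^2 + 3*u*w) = u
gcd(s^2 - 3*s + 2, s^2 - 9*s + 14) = s - 2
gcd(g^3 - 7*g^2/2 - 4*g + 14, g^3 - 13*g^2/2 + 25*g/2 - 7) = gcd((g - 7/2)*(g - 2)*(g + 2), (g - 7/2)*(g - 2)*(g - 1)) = g^2 - 11*g/2 + 7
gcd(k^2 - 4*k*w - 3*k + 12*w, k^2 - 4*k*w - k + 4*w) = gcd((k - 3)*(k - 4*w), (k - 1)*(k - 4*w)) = -k + 4*w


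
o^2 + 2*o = o*(o + 2)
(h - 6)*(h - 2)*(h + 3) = h^3 - 5*h^2 - 12*h + 36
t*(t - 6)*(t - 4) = t^3 - 10*t^2 + 24*t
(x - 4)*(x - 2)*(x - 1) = x^3 - 7*x^2 + 14*x - 8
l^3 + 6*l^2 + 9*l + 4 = (l + 1)^2*(l + 4)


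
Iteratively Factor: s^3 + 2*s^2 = (s + 2)*(s^2) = s*(s + 2)*(s)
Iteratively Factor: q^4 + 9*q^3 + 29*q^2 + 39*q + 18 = (q + 3)*(q^3 + 6*q^2 + 11*q + 6) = (q + 2)*(q + 3)*(q^2 + 4*q + 3) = (q + 2)*(q + 3)^2*(q + 1)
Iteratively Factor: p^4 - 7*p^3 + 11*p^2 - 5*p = (p - 5)*(p^3 - 2*p^2 + p) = (p - 5)*(p - 1)*(p^2 - p) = (p - 5)*(p - 1)^2*(p)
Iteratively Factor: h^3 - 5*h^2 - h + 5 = (h - 1)*(h^2 - 4*h - 5) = (h - 1)*(h + 1)*(h - 5)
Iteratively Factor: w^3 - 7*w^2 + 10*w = (w - 5)*(w^2 - 2*w) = (w - 5)*(w - 2)*(w)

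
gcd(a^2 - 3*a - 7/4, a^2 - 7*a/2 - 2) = a + 1/2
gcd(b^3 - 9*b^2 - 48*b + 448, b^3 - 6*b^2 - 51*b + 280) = b^2 - b - 56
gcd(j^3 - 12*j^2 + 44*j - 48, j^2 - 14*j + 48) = j - 6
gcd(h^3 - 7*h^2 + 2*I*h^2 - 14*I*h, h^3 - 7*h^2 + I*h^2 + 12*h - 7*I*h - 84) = h - 7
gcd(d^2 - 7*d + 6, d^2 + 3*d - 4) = d - 1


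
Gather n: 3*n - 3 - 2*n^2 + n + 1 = -2*n^2 + 4*n - 2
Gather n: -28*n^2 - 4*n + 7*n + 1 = -28*n^2 + 3*n + 1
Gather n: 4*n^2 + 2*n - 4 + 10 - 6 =4*n^2 + 2*n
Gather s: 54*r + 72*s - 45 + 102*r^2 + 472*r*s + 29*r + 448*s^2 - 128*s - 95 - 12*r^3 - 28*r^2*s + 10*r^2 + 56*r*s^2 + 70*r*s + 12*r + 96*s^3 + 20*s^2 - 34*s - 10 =-12*r^3 + 112*r^2 + 95*r + 96*s^3 + s^2*(56*r + 468) + s*(-28*r^2 + 542*r - 90) - 150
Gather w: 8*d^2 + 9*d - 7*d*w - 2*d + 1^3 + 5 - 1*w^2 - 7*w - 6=8*d^2 + 7*d - w^2 + w*(-7*d - 7)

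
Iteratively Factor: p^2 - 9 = (p - 3)*(p + 3)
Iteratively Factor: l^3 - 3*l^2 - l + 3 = (l - 1)*(l^2 - 2*l - 3) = (l - 1)*(l + 1)*(l - 3)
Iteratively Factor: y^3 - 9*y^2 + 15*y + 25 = (y - 5)*(y^2 - 4*y - 5) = (y - 5)^2*(y + 1)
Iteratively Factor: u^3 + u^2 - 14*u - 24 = (u - 4)*(u^2 + 5*u + 6) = (u - 4)*(u + 2)*(u + 3)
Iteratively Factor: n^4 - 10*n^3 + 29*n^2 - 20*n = (n - 5)*(n^3 - 5*n^2 + 4*n) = (n - 5)*(n - 1)*(n^2 - 4*n) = n*(n - 5)*(n - 1)*(n - 4)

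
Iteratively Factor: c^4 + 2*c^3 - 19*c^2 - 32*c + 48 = (c - 1)*(c^3 + 3*c^2 - 16*c - 48) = (c - 1)*(c + 4)*(c^2 - c - 12) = (c - 4)*(c - 1)*(c + 4)*(c + 3)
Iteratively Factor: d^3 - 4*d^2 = (d)*(d^2 - 4*d) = d*(d - 4)*(d)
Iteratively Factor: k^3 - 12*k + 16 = (k - 2)*(k^2 + 2*k - 8) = (k - 2)*(k + 4)*(k - 2)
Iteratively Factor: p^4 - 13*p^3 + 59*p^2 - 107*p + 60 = (p - 1)*(p^3 - 12*p^2 + 47*p - 60) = (p - 5)*(p - 1)*(p^2 - 7*p + 12) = (p - 5)*(p - 3)*(p - 1)*(p - 4)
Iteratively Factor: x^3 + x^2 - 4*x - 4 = (x + 1)*(x^2 - 4) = (x - 2)*(x + 1)*(x + 2)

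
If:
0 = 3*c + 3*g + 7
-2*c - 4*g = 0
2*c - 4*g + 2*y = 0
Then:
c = -14/3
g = 7/3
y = 28/3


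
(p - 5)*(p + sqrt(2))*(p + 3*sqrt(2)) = p^3 - 5*p^2 + 4*sqrt(2)*p^2 - 20*sqrt(2)*p + 6*p - 30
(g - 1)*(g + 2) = g^2 + g - 2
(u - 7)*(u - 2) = u^2 - 9*u + 14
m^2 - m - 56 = (m - 8)*(m + 7)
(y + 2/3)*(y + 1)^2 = y^3 + 8*y^2/3 + 7*y/3 + 2/3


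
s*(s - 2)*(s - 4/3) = s^3 - 10*s^2/3 + 8*s/3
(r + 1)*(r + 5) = r^2 + 6*r + 5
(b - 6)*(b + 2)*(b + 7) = b^3 + 3*b^2 - 40*b - 84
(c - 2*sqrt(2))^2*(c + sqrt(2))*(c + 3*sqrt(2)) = c^4 - 18*c^2 + 8*sqrt(2)*c + 48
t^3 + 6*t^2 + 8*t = t*(t + 2)*(t + 4)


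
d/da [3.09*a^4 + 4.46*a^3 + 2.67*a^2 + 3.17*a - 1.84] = 12.36*a^3 + 13.38*a^2 + 5.34*a + 3.17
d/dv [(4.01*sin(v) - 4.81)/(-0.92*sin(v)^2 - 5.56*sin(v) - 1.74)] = (3.6892*sin(v)^2 - 8.8504*sin(v) - 33.721)*cos(v)/(0.8464*sin(v)^4 + 10.2304*sin(v)^3 + 34.1152*sin(v)^2 + 19.3488*sin(v) + 3.0276)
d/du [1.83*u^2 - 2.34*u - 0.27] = 3.66*u - 2.34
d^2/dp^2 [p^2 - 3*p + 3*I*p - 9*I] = 2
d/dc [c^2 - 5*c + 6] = 2*c - 5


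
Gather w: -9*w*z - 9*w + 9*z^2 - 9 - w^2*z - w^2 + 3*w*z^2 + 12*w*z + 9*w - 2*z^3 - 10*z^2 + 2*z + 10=w^2*(-z - 1) + w*(3*z^2 + 3*z) - 2*z^3 - z^2 + 2*z + 1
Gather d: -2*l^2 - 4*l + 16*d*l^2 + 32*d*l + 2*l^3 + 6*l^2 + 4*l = d*(16*l^2 + 32*l) + 2*l^3 + 4*l^2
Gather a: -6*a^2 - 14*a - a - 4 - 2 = -6*a^2 - 15*a - 6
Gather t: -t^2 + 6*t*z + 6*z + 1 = -t^2 + 6*t*z + 6*z + 1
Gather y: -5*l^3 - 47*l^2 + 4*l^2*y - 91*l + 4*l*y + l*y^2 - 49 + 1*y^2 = -5*l^3 - 47*l^2 - 91*l + y^2*(l + 1) + y*(4*l^2 + 4*l) - 49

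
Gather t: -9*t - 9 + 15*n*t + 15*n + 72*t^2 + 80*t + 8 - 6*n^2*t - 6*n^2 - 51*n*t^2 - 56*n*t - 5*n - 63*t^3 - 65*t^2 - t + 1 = -6*n^2 + 10*n - 63*t^3 + t^2*(7 - 51*n) + t*(-6*n^2 - 41*n + 70)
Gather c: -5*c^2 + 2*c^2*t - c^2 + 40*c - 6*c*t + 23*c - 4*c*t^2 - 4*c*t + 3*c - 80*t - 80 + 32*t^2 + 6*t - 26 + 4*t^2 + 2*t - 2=c^2*(2*t - 6) + c*(-4*t^2 - 10*t + 66) + 36*t^2 - 72*t - 108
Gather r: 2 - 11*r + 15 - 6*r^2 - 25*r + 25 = -6*r^2 - 36*r + 42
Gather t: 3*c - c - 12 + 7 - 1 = 2*c - 6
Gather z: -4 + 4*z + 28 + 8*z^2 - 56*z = 8*z^2 - 52*z + 24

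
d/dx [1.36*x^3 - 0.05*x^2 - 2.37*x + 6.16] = 4.08*x^2 - 0.1*x - 2.37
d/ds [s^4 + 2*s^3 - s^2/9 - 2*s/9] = 4*s^3 + 6*s^2 - 2*s/9 - 2/9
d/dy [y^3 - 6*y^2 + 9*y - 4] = 3*y^2 - 12*y + 9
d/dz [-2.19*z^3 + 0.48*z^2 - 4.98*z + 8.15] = -6.57*z^2 + 0.96*z - 4.98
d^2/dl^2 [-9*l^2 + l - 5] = -18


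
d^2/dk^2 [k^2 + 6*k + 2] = 2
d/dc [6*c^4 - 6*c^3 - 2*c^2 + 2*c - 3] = 24*c^3 - 18*c^2 - 4*c + 2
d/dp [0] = 0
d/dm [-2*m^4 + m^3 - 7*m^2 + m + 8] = -8*m^3 + 3*m^2 - 14*m + 1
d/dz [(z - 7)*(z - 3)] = 2*z - 10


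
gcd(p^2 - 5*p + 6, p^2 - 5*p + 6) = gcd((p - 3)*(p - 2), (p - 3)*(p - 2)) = p^2 - 5*p + 6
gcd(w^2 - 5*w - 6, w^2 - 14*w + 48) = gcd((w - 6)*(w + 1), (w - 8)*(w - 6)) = w - 6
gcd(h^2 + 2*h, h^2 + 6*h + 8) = h + 2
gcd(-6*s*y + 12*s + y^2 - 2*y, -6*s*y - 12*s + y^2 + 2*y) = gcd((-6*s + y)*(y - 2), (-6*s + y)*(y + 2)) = -6*s + y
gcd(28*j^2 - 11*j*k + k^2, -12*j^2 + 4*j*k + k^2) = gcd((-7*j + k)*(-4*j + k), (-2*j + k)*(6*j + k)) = 1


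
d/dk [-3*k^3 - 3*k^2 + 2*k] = -9*k^2 - 6*k + 2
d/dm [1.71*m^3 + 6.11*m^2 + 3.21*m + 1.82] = 5.13*m^2 + 12.22*m + 3.21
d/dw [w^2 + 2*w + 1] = 2*w + 2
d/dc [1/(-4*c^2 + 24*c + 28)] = (c - 3)/(2*(-c^2 + 6*c + 7)^2)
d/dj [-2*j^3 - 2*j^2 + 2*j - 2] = -6*j^2 - 4*j + 2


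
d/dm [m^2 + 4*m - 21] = 2*m + 4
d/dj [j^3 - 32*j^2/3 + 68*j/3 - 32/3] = 3*j^2 - 64*j/3 + 68/3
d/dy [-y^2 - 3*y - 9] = -2*y - 3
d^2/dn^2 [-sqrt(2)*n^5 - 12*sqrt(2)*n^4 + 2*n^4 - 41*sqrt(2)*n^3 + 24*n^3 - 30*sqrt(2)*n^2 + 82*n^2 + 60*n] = -20*sqrt(2)*n^3 - 144*sqrt(2)*n^2 + 24*n^2 - 246*sqrt(2)*n + 144*n - 60*sqrt(2) + 164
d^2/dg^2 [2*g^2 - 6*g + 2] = 4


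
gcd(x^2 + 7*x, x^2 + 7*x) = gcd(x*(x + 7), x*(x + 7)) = x^2 + 7*x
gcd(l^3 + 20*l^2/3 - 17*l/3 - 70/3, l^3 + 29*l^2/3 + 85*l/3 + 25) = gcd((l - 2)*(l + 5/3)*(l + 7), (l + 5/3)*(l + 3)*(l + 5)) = l + 5/3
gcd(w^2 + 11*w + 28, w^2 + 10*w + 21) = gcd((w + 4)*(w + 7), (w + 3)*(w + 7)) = w + 7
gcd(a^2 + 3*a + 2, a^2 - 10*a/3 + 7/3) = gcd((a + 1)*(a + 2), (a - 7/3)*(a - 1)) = 1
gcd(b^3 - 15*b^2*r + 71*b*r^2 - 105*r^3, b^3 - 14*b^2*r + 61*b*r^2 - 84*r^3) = b^2 - 10*b*r + 21*r^2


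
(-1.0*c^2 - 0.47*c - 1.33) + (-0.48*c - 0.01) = -1.0*c^2 - 0.95*c - 1.34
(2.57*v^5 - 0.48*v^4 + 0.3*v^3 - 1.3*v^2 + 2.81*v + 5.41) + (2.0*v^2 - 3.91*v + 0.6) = 2.57*v^5 - 0.48*v^4 + 0.3*v^3 + 0.7*v^2 - 1.1*v + 6.01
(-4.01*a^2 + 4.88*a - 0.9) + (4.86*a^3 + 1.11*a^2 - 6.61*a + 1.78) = 4.86*a^3 - 2.9*a^2 - 1.73*a + 0.88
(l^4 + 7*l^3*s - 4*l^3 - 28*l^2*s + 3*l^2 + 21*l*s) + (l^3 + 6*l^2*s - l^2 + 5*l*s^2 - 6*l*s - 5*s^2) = l^4 + 7*l^3*s - 3*l^3 - 22*l^2*s + 2*l^2 + 5*l*s^2 + 15*l*s - 5*s^2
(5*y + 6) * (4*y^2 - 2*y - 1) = 20*y^3 + 14*y^2 - 17*y - 6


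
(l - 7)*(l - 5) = l^2 - 12*l + 35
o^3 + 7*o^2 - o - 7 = (o - 1)*(o + 1)*(o + 7)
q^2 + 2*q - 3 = (q - 1)*(q + 3)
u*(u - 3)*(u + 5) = u^3 + 2*u^2 - 15*u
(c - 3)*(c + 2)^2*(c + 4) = c^4 + 5*c^3 - 4*c^2 - 44*c - 48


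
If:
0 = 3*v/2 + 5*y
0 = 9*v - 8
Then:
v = 8/9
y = -4/15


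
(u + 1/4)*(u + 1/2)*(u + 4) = u^3 + 19*u^2/4 + 25*u/8 + 1/2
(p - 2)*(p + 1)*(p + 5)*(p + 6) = p^4 + 10*p^3 + 17*p^2 - 52*p - 60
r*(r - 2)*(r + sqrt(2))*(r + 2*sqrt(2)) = r^4 - 2*r^3 + 3*sqrt(2)*r^3 - 6*sqrt(2)*r^2 + 4*r^2 - 8*r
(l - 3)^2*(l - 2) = l^3 - 8*l^2 + 21*l - 18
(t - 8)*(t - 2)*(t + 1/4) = t^3 - 39*t^2/4 + 27*t/2 + 4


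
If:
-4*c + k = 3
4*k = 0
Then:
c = -3/4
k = 0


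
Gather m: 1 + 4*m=4*m + 1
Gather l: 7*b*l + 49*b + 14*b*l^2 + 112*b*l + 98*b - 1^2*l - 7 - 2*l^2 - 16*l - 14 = 147*b + l^2*(14*b - 2) + l*(119*b - 17) - 21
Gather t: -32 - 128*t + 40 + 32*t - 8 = -96*t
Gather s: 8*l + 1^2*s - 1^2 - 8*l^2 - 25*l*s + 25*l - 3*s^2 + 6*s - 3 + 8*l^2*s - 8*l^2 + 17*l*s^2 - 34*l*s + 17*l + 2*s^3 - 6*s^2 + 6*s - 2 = -16*l^2 + 50*l + 2*s^3 + s^2*(17*l - 9) + s*(8*l^2 - 59*l + 13) - 6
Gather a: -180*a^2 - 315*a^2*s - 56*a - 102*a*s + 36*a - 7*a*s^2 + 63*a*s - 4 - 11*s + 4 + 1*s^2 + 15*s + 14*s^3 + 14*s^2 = a^2*(-315*s - 180) + a*(-7*s^2 - 39*s - 20) + 14*s^3 + 15*s^2 + 4*s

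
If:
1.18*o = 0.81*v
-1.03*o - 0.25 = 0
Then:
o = -0.24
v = -0.35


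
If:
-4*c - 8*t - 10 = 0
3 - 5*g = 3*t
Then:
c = -2*t - 5/2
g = 3/5 - 3*t/5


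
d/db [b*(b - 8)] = 2*b - 8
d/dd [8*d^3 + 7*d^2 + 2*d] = 24*d^2 + 14*d + 2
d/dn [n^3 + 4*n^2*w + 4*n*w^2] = 3*n^2 + 8*n*w + 4*w^2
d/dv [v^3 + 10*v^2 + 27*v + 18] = 3*v^2 + 20*v + 27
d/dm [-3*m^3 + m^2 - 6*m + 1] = -9*m^2 + 2*m - 6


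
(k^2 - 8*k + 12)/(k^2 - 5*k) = (k^2 - 8*k + 12)/(k*(k - 5))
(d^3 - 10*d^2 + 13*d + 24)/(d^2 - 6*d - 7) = (d^2 - 11*d + 24)/(d - 7)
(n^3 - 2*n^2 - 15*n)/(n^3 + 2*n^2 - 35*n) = (n + 3)/(n + 7)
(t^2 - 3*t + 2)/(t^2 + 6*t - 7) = (t - 2)/(t + 7)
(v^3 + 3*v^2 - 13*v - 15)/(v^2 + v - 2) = (v^3 + 3*v^2 - 13*v - 15)/(v^2 + v - 2)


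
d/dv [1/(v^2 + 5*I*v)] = (-2*v - 5*I)/(v^2*(v + 5*I)^2)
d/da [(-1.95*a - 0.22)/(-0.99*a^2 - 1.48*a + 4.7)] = (1.9305*a^2 + 2.886*a - (1.95*a + 0.22)*(1.98*a + 1.48) - 9.165)/(0.99*a^2 + 1.48*a - 4.7)^2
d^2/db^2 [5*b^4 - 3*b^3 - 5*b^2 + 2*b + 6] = 60*b^2 - 18*b - 10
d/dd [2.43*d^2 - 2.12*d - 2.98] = 4.86*d - 2.12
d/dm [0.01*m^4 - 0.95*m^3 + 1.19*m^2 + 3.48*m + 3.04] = 0.04*m^3 - 2.85*m^2 + 2.38*m + 3.48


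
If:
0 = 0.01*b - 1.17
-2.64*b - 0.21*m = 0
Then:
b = 117.00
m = -1470.86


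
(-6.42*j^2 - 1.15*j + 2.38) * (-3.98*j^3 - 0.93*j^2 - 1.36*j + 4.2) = 25.5516*j^5 + 10.5476*j^4 + 0.3283*j^3 - 27.6134*j^2 - 8.0668*j + 9.996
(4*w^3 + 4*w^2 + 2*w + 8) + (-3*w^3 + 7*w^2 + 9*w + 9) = w^3 + 11*w^2 + 11*w + 17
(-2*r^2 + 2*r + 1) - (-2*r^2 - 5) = 2*r + 6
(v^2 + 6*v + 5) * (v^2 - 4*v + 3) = v^4 + 2*v^3 - 16*v^2 - 2*v + 15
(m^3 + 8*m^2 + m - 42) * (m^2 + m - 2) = m^5 + 9*m^4 + 7*m^3 - 57*m^2 - 44*m + 84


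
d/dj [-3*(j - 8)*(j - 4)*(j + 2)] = -9*j^2 + 60*j - 24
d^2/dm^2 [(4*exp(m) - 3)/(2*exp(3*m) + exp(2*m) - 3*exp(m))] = (64*exp(5*m) - 84*exp(4*m) + 34*exp(3*m) + 36*exp(2*m) + 27*exp(m) - 27)*exp(-m)/(8*exp(6*m) + 12*exp(5*m) - 30*exp(4*m) - 35*exp(3*m) + 45*exp(2*m) + 27*exp(m) - 27)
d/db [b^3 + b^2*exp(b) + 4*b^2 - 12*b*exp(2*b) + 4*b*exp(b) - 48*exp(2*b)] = b^2*exp(b) + 3*b^2 - 24*b*exp(2*b) + 6*b*exp(b) + 8*b - 108*exp(2*b) + 4*exp(b)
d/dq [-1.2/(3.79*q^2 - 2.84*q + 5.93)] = (9.096*q - 3.408)/(3.79*q^2 - 2.84*q + 5.93)^2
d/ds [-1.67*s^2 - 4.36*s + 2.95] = -3.34*s - 4.36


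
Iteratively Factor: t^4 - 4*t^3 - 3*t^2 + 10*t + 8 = (t + 1)*(t^3 - 5*t^2 + 2*t + 8) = (t + 1)^2*(t^2 - 6*t + 8) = (t - 2)*(t + 1)^2*(t - 4)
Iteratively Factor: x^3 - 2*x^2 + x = (x)*(x^2 - 2*x + 1) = x*(x - 1)*(x - 1)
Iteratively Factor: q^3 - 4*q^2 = (q)*(q^2 - 4*q) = q*(q - 4)*(q)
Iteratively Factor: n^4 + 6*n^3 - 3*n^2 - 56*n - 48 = (n - 3)*(n^3 + 9*n^2 + 24*n + 16) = (n - 3)*(n + 4)*(n^2 + 5*n + 4) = (n - 3)*(n + 4)^2*(n + 1)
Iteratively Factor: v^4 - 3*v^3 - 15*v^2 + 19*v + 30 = (v + 3)*(v^3 - 6*v^2 + 3*v + 10) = (v - 5)*(v + 3)*(v^2 - v - 2) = (v - 5)*(v + 1)*(v + 3)*(v - 2)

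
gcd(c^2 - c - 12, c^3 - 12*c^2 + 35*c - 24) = 1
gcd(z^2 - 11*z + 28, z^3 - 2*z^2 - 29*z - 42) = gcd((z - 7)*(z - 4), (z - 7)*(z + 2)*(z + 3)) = z - 7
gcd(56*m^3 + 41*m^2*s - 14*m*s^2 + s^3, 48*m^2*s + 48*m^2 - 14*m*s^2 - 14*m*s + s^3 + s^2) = -8*m + s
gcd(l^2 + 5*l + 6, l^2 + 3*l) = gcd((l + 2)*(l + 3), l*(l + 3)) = l + 3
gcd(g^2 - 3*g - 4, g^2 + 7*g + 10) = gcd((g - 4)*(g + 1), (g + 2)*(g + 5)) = 1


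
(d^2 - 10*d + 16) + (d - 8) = d^2 - 9*d + 8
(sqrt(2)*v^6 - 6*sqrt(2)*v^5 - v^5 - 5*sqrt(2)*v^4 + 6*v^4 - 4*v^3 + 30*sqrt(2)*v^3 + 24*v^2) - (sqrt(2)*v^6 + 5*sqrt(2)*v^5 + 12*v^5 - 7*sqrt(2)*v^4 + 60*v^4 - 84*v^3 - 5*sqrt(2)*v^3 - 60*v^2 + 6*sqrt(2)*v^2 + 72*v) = -11*sqrt(2)*v^5 - 13*v^5 - 54*v^4 + 2*sqrt(2)*v^4 + 35*sqrt(2)*v^3 + 80*v^3 - 6*sqrt(2)*v^2 + 84*v^2 - 72*v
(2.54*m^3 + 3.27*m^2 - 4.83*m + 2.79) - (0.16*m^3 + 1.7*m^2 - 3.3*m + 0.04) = 2.38*m^3 + 1.57*m^2 - 1.53*m + 2.75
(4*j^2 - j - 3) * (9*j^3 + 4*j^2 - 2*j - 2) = 36*j^5 + 7*j^4 - 39*j^3 - 18*j^2 + 8*j + 6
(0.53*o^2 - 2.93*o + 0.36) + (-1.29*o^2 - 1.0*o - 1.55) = -0.76*o^2 - 3.93*o - 1.19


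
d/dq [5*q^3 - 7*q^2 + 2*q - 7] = 15*q^2 - 14*q + 2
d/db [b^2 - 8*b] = 2*b - 8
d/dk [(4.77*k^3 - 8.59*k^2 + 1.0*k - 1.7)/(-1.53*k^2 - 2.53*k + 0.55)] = (-7.2981*k^4 - 24.1362*k^3 + 31.1332*k^2 - 14.651*k - 3.751)/(2.3409*k^4 + 7.7418*k^3 + 4.7179*k^2 - 2.783*k + 0.3025)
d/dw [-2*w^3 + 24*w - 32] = 24 - 6*w^2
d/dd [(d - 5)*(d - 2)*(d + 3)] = 3*d^2 - 8*d - 11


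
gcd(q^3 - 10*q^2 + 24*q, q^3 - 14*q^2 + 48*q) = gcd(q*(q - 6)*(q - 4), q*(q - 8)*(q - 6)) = q^2 - 6*q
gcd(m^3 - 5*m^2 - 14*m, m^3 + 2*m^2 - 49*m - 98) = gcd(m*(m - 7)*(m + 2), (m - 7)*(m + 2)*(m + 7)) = m^2 - 5*m - 14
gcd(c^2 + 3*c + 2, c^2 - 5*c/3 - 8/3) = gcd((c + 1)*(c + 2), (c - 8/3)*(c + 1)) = c + 1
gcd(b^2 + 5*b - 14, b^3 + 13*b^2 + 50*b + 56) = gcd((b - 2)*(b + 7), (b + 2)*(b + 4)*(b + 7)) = b + 7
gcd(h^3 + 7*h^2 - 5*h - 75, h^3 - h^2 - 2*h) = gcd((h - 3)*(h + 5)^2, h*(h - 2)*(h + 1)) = 1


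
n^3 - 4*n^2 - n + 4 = (n - 4)*(n - 1)*(n + 1)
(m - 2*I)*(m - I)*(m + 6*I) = m^3 + 3*I*m^2 + 16*m - 12*I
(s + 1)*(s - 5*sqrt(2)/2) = s^2 - 5*sqrt(2)*s/2 + s - 5*sqrt(2)/2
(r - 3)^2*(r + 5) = r^3 - r^2 - 21*r + 45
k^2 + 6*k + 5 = (k + 1)*(k + 5)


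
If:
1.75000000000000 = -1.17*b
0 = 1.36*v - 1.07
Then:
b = -1.50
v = 0.79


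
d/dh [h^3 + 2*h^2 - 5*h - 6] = 3*h^2 + 4*h - 5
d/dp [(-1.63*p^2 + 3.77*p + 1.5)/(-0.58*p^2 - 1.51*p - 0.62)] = (4.6479*p^2 + 3.7612*p - 0.0724)/(0.3364*p^4 + 1.7516*p^3 + 2.9993*p^2 + 1.8724*p + 0.3844)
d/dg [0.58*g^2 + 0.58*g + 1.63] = 1.16*g + 0.58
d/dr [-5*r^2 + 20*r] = 20 - 10*r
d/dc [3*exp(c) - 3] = 3*exp(c)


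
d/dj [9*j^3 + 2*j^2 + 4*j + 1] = 27*j^2 + 4*j + 4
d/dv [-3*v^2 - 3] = -6*v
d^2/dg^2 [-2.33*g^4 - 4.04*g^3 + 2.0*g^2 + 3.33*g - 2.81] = -27.96*g^2 - 24.24*g + 4.0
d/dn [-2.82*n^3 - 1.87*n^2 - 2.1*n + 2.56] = -8.46*n^2 - 3.74*n - 2.1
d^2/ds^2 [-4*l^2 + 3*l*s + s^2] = 2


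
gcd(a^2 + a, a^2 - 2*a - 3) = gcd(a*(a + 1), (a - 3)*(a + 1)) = a + 1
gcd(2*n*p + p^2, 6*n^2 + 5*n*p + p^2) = 2*n + p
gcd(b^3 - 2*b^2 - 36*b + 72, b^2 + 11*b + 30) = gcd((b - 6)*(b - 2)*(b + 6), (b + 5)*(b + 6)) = b + 6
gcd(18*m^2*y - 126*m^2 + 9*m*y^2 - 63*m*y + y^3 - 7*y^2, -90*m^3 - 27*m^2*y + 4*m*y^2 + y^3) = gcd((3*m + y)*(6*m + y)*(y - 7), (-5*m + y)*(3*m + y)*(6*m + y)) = 18*m^2 + 9*m*y + y^2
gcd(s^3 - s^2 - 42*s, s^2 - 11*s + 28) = s - 7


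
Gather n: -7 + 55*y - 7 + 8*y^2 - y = 8*y^2 + 54*y - 14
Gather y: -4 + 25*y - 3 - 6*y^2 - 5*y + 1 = -6*y^2 + 20*y - 6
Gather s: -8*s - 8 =-8*s - 8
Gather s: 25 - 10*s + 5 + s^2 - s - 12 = s^2 - 11*s + 18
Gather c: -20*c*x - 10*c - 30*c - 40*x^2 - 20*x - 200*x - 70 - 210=c*(-20*x - 40) - 40*x^2 - 220*x - 280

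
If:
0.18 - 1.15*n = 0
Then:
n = 0.16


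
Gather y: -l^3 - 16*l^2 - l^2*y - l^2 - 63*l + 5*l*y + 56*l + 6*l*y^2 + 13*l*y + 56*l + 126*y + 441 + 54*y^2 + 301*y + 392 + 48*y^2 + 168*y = -l^3 - 17*l^2 + 49*l + y^2*(6*l + 102) + y*(-l^2 + 18*l + 595) + 833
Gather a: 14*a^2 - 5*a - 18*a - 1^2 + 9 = 14*a^2 - 23*a + 8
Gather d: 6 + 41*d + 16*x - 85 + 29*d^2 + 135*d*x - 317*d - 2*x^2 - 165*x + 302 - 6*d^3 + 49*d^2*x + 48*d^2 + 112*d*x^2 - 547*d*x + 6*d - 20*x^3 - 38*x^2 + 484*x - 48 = -6*d^3 + d^2*(49*x + 77) + d*(112*x^2 - 412*x - 270) - 20*x^3 - 40*x^2 + 335*x + 175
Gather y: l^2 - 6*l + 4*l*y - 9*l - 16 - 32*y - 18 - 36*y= l^2 - 15*l + y*(4*l - 68) - 34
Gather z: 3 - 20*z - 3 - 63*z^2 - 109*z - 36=-63*z^2 - 129*z - 36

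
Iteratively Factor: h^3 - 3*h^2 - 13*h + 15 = (h - 1)*(h^2 - 2*h - 15) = (h - 1)*(h + 3)*(h - 5)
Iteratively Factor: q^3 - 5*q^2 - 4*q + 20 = (q + 2)*(q^2 - 7*q + 10) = (q - 5)*(q + 2)*(q - 2)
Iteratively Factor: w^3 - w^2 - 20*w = (w)*(w^2 - w - 20) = w*(w - 5)*(w + 4)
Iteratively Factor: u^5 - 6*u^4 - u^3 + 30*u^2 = (u - 5)*(u^4 - u^3 - 6*u^2) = (u - 5)*(u - 3)*(u^3 + 2*u^2) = u*(u - 5)*(u - 3)*(u^2 + 2*u) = u^2*(u - 5)*(u - 3)*(u + 2)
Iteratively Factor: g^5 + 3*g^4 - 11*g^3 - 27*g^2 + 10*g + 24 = (g - 1)*(g^4 + 4*g^3 - 7*g^2 - 34*g - 24) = (g - 1)*(g + 1)*(g^3 + 3*g^2 - 10*g - 24) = (g - 1)*(g + 1)*(g + 2)*(g^2 + g - 12) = (g - 3)*(g - 1)*(g + 1)*(g + 2)*(g + 4)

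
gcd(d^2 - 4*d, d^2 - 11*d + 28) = d - 4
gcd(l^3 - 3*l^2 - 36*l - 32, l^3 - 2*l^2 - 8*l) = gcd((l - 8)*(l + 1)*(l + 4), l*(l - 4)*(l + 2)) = 1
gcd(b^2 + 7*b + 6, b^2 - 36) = b + 6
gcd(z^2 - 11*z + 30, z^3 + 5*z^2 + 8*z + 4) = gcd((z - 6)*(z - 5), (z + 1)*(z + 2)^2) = 1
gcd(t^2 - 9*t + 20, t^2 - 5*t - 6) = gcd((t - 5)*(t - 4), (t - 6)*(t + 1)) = 1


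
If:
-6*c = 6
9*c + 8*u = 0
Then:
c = -1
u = 9/8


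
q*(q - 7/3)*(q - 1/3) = q^3 - 8*q^2/3 + 7*q/9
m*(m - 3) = m^2 - 3*m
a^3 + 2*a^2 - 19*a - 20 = (a - 4)*(a + 1)*(a + 5)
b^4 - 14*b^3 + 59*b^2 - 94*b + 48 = (b - 8)*(b - 3)*(b - 2)*(b - 1)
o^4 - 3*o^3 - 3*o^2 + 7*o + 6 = (o - 3)*(o - 2)*(o + 1)^2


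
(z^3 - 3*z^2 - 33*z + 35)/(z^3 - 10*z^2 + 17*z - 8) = (z^2 - 2*z - 35)/(z^2 - 9*z + 8)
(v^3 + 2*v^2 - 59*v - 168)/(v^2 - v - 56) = v + 3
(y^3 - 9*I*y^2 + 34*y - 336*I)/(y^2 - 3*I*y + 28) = (y^2 - 2*I*y + 48)/(y + 4*I)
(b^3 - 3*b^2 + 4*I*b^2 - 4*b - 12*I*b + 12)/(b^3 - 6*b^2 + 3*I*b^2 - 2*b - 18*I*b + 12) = (b^2 + b*(-3 + 2*I) - 6*I)/(b^2 + b*(-6 + I) - 6*I)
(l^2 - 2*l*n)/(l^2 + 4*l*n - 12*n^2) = l/(l + 6*n)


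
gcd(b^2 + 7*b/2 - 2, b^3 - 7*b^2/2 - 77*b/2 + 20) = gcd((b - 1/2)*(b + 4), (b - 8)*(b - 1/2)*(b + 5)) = b - 1/2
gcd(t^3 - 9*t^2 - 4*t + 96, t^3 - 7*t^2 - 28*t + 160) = t^2 - 12*t + 32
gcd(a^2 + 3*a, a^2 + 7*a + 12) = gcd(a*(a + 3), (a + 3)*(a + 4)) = a + 3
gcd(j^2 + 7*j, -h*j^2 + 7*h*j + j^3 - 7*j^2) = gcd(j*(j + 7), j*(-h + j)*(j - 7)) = j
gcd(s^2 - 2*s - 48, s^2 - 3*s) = 1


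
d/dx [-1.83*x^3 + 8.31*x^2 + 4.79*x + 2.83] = -5.49*x^2 + 16.62*x + 4.79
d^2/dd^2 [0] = 0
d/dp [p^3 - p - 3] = 3*p^2 - 1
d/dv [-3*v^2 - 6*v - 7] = -6*v - 6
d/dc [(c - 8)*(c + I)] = 2*c - 8 + I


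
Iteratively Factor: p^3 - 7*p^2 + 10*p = (p - 5)*(p^2 - 2*p) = p*(p - 5)*(p - 2)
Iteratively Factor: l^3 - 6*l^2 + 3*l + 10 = (l + 1)*(l^2 - 7*l + 10) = (l - 5)*(l + 1)*(l - 2)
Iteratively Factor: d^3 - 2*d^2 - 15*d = (d + 3)*(d^2 - 5*d) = d*(d + 3)*(d - 5)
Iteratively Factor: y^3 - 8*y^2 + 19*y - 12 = (y - 3)*(y^2 - 5*y + 4) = (y - 4)*(y - 3)*(y - 1)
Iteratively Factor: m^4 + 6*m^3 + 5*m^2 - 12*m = (m + 4)*(m^3 + 2*m^2 - 3*m) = m*(m + 4)*(m^2 + 2*m - 3) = m*(m - 1)*(m + 4)*(m + 3)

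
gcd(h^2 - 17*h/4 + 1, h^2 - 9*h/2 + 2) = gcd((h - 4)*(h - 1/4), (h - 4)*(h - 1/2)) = h - 4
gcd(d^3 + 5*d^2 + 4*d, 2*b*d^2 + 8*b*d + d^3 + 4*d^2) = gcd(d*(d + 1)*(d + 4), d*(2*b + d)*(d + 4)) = d^2 + 4*d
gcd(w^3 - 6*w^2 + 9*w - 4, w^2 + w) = 1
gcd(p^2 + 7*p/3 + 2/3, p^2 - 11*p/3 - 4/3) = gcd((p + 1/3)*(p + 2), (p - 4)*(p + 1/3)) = p + 1/3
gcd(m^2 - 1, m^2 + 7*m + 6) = m + 1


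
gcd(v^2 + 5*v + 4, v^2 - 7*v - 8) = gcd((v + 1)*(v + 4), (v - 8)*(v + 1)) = v + 1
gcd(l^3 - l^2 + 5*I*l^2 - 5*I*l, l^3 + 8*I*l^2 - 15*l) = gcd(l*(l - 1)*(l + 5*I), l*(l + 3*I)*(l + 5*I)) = l^2 + 5*I*l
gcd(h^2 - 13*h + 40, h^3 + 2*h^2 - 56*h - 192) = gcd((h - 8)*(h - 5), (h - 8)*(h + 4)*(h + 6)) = h - 8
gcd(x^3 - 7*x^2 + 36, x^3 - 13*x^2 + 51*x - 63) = x - 3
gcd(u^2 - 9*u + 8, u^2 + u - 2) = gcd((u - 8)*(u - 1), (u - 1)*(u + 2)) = u - 1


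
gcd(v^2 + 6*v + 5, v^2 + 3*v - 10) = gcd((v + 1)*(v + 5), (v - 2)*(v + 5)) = v + 5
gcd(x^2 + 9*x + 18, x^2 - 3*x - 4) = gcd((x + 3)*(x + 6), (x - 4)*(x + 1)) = 1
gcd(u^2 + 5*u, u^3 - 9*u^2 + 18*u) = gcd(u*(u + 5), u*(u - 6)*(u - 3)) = u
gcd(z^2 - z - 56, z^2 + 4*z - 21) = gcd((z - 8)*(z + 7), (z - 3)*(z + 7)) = z + 7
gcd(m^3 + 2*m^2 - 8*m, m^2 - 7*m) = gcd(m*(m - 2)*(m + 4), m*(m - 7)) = m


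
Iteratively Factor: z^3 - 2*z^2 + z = (z - 1)*(z^2 - z) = (z - 1)^2*(z)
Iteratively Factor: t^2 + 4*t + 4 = (t + 2)*(t + 2)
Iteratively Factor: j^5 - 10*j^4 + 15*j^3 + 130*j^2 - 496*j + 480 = (j - 3)*(j^4 - 7*j^3 - 6*j^2 + 112*j - 160) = (j - 3)*(j + 4)*(j^3 - 11*j^2 + 38*j - 40) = (j - 5)*(j - 3)*(j + 4)*(j^2 - 6*j + 8) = (j - 5)*(j - 3)*(j - 2)*(j + 4)*(j - 4)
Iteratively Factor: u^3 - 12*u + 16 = (u - 2)*(u^2 + 2*u - 8) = (u - 2)*(u + 4)*(u - 2)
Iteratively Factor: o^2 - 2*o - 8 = (o + 2)*(o - 4)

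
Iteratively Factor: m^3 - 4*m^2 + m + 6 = (m - 3)*(m^2 - m - 2) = (m - 3)*(m + 1)*(m - 2)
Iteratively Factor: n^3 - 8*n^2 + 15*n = (n - 5)*(n^2 - 3*n) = n*(n - 5)*(n - 3)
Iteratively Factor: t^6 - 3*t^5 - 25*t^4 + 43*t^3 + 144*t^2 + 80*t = (t + 1)*(t^5 - 4*t^4 - 21*t^3 + 64*t^2 + 80*t) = t*(t + 1)*(t^4 - 4*t^3 - 21*t^2 + 64*t + 80) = t*(t + 1)^2*(t^3 - 5*t^2 - 16*t + 80) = t*(t - 4)*(t + 1)^2*(t^2 - t - 20) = t*(t - 5)*(t - 4)*(t + 1)^2*(t + 4)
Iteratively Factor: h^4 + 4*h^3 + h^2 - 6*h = (h + 2)*(h^3 + 2*h^2 - 3*h) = (h + 2)*(h + 3)*(h^2 - h) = h*(h + 2)*(h + 3)*(h - 1)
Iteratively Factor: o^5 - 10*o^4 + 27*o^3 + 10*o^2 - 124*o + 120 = (o - 3)*(o^4 - 7*o^3 + 6*o^2 + 28*o - 40) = (o - 3)*(o + 2)*(o^3 - 9*o^2 + 24*o - 20) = (o - 3)*(o - 2)*(o + 2)*(o^2 - 7*o + 10) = (o - 5)*(o - 3)*(o - 2)*(o + 2)*(o - 2)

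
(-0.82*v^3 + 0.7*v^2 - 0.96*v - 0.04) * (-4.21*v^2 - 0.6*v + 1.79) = 3.4522*v^5 - 2.455*v^4 + 2.1538*v^3 + 1.9974*v^2 - 1.6944*v - 0.0716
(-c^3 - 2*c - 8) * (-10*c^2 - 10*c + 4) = 10*c^5 + 10*c^4 + 16*c^3 + 100*c^2 + 72*c - 32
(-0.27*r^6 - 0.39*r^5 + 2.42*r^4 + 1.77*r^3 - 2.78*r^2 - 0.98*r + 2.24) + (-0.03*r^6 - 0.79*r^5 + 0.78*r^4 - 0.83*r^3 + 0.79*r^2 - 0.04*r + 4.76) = -0.3*r^6 - 1.18*r^5 + 3.2*r^4 + 0.94*r^3 - 1.99*r^2 - 1.02*r + 7.0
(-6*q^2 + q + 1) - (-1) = -6*q^2 + q + 2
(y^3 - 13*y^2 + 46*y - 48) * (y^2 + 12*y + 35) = y^5 - y^4 - 75*y^3 + 49*y^2 + 1034*y - 1680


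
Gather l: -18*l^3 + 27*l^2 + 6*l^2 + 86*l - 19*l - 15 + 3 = -18*l^3 + 33*l^2 + 67*l - 12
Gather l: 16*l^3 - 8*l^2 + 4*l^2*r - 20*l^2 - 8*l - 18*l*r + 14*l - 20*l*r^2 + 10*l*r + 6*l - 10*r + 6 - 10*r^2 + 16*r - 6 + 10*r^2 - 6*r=16*l^3 + l^2*(4*r - 28) + l*(-20*r^2 - 8*r + 12)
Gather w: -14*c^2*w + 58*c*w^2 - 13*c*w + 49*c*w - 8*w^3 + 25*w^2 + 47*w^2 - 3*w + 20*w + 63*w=-8*w^3 + w^2*(58*c + 72) + w*(-14*c^2 + 36*c + 80)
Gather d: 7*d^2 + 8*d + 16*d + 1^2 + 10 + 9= 7*d^2 + 24*d + 20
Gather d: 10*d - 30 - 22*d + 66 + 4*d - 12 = 24 - 8*d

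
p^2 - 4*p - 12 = (p - 6)*(p + 2)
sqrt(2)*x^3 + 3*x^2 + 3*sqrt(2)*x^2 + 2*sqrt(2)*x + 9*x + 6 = (x + 2)*(x + 3*sqrt(2)/2)*(sqrt(2)*x + sqrt(2))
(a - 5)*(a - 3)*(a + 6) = a^3 - 2*a^2 - 33*a + 90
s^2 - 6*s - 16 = (s - 8)*(s + 2)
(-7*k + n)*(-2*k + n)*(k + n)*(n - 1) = 14*k^3*n - 14*k^3 + 5*k^2*n^2 - 5*k^2*n - 8*k*n^3 + 8*k*n^2 + n^4 - n^3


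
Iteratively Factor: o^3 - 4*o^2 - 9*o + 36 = (o + 3)*(o^2 - 7*o + 12) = (o - 4)*(o + 3)*(o - 3)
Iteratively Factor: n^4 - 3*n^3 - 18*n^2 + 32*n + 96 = (n + 2)*(n^3 - 5*n^2 - 8*n + 48) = (n + 2)*(n + 3)*(n^2 - 8*n + 16) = (n - 4)*(n + 2)*(n + 3)*(n - 4)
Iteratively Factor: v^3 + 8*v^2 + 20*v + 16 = (v + 2)*(v^2 + 6*v + 8) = (v + 2)^2*(v + 4)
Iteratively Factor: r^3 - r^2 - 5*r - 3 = (r + 1)*(r^2 - 2*r - 3) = (r + 1)^2*(r - 3)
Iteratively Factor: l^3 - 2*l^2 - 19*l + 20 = (l - 5)*(l^2 + 3*l - 4) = (l - 5)*(l - 1)*(l + 4)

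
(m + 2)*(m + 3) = m^2 + 5*m + 6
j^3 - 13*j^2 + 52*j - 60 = (j - 6)*(j - 5)*(j - 2)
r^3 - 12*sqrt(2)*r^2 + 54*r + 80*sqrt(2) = (r - 8*sqrt(2))*(r - 5*sqrt(2))*(r + sqrt(2))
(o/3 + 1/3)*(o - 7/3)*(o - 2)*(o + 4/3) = o^4/3 - 2*o^3/3 - 37*o^2/27 + 46*o/27 + 56/27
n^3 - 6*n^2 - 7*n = n*(n - 7)*(n + 1)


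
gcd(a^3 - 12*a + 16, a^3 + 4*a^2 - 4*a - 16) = a^2 + 2*a - 8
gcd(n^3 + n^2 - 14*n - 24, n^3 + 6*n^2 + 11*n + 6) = n^2 + 5*n + 6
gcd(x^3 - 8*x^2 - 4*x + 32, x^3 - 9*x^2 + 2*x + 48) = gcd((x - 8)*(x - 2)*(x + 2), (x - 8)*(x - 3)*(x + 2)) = x^2 - 6*x - 16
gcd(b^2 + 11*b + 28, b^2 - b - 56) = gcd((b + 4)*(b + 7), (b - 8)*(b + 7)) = b + 7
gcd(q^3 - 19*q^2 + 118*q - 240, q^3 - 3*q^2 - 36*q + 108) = q - 6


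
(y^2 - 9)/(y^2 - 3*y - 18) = (y - 3)/(y - 6)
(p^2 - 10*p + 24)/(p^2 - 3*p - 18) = (p - 4)/(p + 3)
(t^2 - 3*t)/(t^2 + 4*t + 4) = t*(t - 3)/(t^2 + 4*t + 4)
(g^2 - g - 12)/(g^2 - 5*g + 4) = (g + 3)/(g - 1)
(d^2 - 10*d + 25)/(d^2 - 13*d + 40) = (d - 5)/(d - 8)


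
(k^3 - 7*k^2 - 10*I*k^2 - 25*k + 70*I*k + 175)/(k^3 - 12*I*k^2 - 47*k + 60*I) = (k^2 - k*(7 + 5*I) + 35*I)/(k^2 - 7*I*k - 12)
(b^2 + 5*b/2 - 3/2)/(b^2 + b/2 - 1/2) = (b + 3)/(b + 1)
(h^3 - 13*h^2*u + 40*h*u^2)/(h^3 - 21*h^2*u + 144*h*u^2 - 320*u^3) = h/(h - 8*u)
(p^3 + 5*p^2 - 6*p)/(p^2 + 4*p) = (p^2 + 5*p - 6)/(p + 4)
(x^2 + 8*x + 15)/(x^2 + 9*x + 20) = (x + 3)/(x + 4)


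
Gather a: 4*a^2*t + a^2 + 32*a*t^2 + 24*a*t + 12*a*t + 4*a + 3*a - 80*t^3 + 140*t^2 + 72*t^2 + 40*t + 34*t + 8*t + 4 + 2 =a^2*(4*t + 1) + a*(32*t^2 + 36*t + 7) - 80*t^3 + 212*t^2 + 82*t + 6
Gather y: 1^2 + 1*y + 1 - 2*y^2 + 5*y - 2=-2*y^2 + 6*y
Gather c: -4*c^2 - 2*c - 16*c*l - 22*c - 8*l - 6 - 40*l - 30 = -4*c^2 + c*(-16*l - 24) - 48*l - 36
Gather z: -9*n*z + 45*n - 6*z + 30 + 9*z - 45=45*n + z*(3 - 9*n) - 15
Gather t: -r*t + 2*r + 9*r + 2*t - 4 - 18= 11*r + t*(2 - r) - 22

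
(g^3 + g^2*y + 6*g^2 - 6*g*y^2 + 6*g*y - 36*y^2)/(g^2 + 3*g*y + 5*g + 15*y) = (g^2 - 2*g*y + 6*g - 12*y)/(g + 5)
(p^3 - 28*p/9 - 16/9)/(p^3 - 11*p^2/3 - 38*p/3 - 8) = (3*p^2 - 4*p - 4)/(3*(p^2 - 5*p - 6))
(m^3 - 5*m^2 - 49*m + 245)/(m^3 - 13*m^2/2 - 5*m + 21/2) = 2*(m^2 + 2*m - 35)/(2*m^2 + m - 3)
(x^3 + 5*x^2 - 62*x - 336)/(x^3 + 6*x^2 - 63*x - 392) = (x + 6)/(x + 7)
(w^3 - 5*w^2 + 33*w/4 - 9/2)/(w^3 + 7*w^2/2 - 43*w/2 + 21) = (w - 3/2)/(w + 7)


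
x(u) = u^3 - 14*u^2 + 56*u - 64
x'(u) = 3*u^2 - 28*u + 56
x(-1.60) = -193.54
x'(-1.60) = 108.48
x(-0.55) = -99.20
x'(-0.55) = 72.31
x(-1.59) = -192.45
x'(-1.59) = 108.10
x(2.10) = 1.12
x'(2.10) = 10.43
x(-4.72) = -745.37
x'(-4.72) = 255.00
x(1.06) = -19.18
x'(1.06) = 29.69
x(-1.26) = -158.79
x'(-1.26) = 96.04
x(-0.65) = -106.59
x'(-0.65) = 75.47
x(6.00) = -16.00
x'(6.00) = -4.00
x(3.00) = 5.00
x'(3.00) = -1.00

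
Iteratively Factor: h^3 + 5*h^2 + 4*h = (h + 1)*(h^2 + 4*h) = (h + 1)*(h + 4)*(h)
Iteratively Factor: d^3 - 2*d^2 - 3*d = (d + 1)*(d^2 - 3*d) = d*(d + 1)*(d - 3)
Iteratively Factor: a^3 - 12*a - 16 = (a + 2)*(a^2 - 2*a - 8) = (a + 2)^2*(a - 4)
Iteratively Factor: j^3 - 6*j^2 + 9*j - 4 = (j - 1)*(j^2 - 5*j + 4) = (j - 1)^2*(j - 4)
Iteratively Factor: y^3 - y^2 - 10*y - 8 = (y + 2)*(y^2 - 3*y - 4) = (y + 1)*(y + 2)*(y - 4)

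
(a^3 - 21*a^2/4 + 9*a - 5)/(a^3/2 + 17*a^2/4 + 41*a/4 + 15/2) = (4*a^3 - 21*a^2 + 36*a - 20)/(2*a^3 + 17*a^2 + 41*a + 30)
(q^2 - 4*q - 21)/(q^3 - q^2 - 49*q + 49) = (q + 3)/(q^2 + 6*q - 7)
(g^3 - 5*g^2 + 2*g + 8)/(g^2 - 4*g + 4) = (g^2 - 3*g - 4)/(g - 2)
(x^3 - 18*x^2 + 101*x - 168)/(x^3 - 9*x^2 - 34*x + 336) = (x - 3)/(x + 6)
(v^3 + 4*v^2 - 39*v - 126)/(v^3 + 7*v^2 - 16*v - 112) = (v^2 - 3*v - 18)/(v^2 - 16)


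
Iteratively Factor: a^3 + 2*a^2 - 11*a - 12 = (a - 3)*(a^2 + 5*a + 4) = (a - 3)*(a + 1)*(a + 4)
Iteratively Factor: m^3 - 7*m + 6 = (m + 3)*(m^2 - 3*m + 2) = (m - 1)*(m + 3)*(m - 2)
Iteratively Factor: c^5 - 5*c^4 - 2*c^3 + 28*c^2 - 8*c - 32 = (c - 2)*(c^4 - 3*c^3 - 8*c^2 + 12*c + 16) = (c - 2)*(c + 2)*(c^3 - 5*c^2 + 2*c + 8) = (c - 2)^2*(c + 2)*(c^2 - 3*c - 4) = (c - 4)*(c - 2)^2*(c + 2)*(c + 1)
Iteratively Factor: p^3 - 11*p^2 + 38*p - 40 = (p - 5)*(p^2 - 6*p + 8) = (p - 5)*(p - 2)*(p - 4)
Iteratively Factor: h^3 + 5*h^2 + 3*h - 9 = (h + 3)*(h^2 + 2*h - 3) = (h + 3)^2*(h - 1)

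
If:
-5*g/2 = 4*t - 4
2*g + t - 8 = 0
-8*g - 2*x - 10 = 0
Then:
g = 56/11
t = -24/11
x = -279/11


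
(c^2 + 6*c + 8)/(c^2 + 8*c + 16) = (c + 2)/(c + 4)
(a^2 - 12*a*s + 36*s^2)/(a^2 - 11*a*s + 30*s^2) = (-a + 6*s)/(-a + 5*s)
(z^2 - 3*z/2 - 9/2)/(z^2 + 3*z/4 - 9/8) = 4*(z - 3)/(4*z - 3)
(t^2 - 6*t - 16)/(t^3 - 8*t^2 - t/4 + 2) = 4*(t + 2)/(4*t^2 - 1)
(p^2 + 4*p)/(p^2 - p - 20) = p/(p - 5)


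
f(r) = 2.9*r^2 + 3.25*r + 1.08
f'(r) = 5.8*r + 3.25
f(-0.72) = 0.24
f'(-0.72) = -0.93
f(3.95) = 59.16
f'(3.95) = 26.16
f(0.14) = 1.59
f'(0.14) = 4.06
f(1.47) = 12.12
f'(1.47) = 11.78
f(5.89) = 120.83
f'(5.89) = 37.41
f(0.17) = 1.72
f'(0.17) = 4.24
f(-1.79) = 4.55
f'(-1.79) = -7.13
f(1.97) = 18.74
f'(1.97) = 14.68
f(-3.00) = 17.43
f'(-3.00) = -14.15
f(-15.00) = 604.83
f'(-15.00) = -83.75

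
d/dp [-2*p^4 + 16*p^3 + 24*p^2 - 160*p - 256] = -8*p^3 + 48*p^2 + 48*p - 160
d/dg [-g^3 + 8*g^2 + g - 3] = -3*g^2 + 16*g + 1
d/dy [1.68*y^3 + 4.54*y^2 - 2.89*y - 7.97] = 5.04*y^2 + 9.08*y - 2.89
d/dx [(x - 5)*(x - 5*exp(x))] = x - (x - 5)*(5*exp(x) - 1) - 5*exp(x)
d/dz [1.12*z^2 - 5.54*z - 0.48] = 2.24*z - 5.54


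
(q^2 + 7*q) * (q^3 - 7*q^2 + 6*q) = q^5 - 43*q^3 + 42*q^2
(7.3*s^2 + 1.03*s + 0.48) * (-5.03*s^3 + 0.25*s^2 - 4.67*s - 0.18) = -36.719*s^5 - 3.3559*s^4 - 36.2479*s^3 - 6.0041*s^2 - 2.427*s - 0.0864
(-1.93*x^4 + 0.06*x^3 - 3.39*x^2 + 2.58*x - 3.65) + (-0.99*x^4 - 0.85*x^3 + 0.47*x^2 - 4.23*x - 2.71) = -2.92*x^4 - 0.79*x^3 - 2.92*x^2 - 1.65*x - 6.36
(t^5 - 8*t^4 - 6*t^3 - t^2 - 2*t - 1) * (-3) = -3*t^5 + 24*t^4 + 18*t^3 + 3*t^2 + 6*t + 3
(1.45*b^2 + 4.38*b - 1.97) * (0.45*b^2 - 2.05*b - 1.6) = 0.6525*b^4 - 1.0015*b^3 - 12.1855*b^2 - 2.9695*b + 3.152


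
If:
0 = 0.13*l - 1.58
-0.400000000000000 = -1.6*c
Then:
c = 0.25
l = 12.15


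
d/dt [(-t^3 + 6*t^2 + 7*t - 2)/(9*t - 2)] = 2*(-9*t^3 + 30*t^2 - 12*t + 2)/(81*t^2 - 36*t + 4)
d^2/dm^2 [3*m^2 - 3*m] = 6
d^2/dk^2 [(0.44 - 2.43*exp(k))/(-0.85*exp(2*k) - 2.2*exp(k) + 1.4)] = (1.755675*exp(4*k) - 5.8157*exp(3*k) + 14.8818*exp(2*k) + 3.2604*exp(k) + 3.4076)*exp(k)/(0.614125*exp(6*k) + 4.7685*exp(5*k) + 9.3075*exp(4*k) - 5.05999999999999*exp(3*k) - 15.33*exp(2*k) + 12.936*exp(k) - 2.744)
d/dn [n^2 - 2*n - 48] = 2*n - 2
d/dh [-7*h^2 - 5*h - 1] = -14*h - 5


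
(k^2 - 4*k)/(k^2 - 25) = k*(k - 4)/(k^2 - 25)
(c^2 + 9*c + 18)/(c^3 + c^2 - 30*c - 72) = (c + 6)/(c^2 - 2*c - 24)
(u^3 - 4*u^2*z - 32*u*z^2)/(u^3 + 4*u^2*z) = (u - 8*z)/u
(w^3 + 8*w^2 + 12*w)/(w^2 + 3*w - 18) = w*(w + 2)/(w - 3)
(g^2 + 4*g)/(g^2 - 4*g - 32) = g/(g - 8)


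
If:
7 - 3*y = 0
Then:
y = 7/3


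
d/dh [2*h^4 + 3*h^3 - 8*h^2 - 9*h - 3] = 8*h^3 + 9*h^2 - 16*h - 9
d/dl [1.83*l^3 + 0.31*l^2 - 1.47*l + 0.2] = 5.49*l^2 + 0.62*l - 1.47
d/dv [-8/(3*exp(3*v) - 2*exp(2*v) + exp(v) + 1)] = (72*exp(2*v) - 32*exp(v) + 8)*exp(v)/(3*exp(3*v) - 2*exp(2*v) + exp(v) + 1)^2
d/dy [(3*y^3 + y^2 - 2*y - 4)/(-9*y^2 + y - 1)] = (-27*y^4 + 6*y^3 - 26*y^2 - 74*y + 6)/(81*y^4 - 18*y^3 + 19*y^2 - 2*y + 1)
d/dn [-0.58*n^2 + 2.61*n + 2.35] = 2.61 - 1.16*n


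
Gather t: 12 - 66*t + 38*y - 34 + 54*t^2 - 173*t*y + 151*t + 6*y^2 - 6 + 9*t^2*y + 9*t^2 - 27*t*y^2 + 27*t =t^2*(9*y + 63) + t*(-27*y^2 - 173*y + 112) + 6*y^2 + 38*y - 28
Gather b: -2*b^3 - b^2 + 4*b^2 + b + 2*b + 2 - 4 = -2*b^3 + 3*b^2 + 3*b - 2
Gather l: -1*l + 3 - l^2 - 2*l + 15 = -l^2 - 3*l + 18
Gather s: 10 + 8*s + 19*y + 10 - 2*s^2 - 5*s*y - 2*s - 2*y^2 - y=-2*s^2 + s*(6 - 5*y) - 2*y^2 + 18*y + 20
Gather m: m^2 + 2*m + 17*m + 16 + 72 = m^2 + 19*m + 88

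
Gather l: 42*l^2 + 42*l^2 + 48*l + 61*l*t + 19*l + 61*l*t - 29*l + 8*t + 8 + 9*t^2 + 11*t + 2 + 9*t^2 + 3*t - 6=84*l^2 + l*(122*t + 38) + 18*t^2 + 22*t + 4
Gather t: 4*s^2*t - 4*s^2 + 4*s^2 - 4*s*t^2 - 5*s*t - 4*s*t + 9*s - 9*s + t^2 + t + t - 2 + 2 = t^2*(1 - 4*s) + t*(4*s^2 - 9*s + 2)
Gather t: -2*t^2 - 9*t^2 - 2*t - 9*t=-11*t^2 - 11*t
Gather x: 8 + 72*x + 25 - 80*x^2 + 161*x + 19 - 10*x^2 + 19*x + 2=-90*x^2 + 252*x + 54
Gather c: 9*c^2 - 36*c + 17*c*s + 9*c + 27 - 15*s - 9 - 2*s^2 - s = 9*c^2 + c*(17*s - 27) - 2*s^2 - 16*s + 18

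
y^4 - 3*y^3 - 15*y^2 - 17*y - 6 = (y - 6)*(y + 1)^3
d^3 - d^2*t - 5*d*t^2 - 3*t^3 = (d - 3*t)*(d + t)^2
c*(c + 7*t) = c^2 + 7*c*t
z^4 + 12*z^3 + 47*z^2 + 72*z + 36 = (z + 1)*(z + 2)*(z + 3)*(z + 6)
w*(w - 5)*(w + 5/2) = w^3 - 5*w^2/2 - 25*w/2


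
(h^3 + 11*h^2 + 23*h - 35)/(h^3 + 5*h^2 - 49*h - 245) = (h - 1)/(h - 7)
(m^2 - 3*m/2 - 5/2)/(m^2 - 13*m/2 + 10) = (m + 1)/(m - 4)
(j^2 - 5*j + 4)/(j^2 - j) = (j - 4)/j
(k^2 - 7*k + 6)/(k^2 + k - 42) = (k - 1)/(k + 7)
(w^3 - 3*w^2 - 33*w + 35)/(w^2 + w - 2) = (w^2 - 2*w - 35)/(w + 2)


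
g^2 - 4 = (g - 2)*(g + 2)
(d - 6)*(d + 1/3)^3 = d^4 - 5*d^3 - 17*d^2/3 - 53*d/27 - 2/9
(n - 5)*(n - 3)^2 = n^3 - 11*n^2 + 39*n - 45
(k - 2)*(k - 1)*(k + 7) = k^3 + 4*k^2 - 19*k + 14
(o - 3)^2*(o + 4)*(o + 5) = o^4 + 3*o^3 - 25*o^2 - 39*o + 180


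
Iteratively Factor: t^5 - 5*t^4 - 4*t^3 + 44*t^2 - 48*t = (t - 2)*(t^4 - 3*t^3 - 10*t^2 + 24*t) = (t - 2)*(t + 3)*(t^3 - 6*t^2 + 8*t) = (t - 2)^2*(t + 3)*(t^2 - 4*t) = t*(t - 2)^2*(t + 3)*(t - 4)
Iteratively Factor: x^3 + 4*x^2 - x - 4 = (x - 1)*(x^2 + 5*x + 4) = (x - 1)*(x + 4)*(x + 1)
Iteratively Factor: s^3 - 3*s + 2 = (s - 1)*(s^2 + s - 2) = (s - 1)*(s + 2)*(s - 1)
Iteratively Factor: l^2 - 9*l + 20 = (l - 4)*(l - 5)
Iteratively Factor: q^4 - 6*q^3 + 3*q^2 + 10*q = (q + 1)*(q^3 - 7*q^2 + 10*q) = q*(q + 1)*(q^2 - 7*q + 10) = q*(q - 2)*(q + 1)*(q - 5)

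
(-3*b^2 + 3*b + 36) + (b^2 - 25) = -2*b^2 + 3*b + 11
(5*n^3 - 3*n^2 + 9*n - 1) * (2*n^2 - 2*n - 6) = 10*n^5 - 16*n^4 - 6*n^3 - 2*n^2 - 52*n + 6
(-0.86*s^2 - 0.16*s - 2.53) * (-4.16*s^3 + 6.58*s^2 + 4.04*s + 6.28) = 3.5776*s^5 - 4.9932*s^4 + 5.9976*s^3 - 22.6946*s^2 - 11.226*s - 15.8884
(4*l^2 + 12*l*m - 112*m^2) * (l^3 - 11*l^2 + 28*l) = 4*l^5 + 12*l^4*m - 44*l^4 - 112*l^3*m^2 - 132*l^3*m + 112*l^3 + 1232*l^2*m^2 + 336*l^2*m - 3136*l*m^2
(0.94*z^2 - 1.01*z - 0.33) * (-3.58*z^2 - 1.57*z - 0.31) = -3.3652*z^4 + 2.14*z^3 + 2.4757*z^2 + 0.8312*z + 0.1023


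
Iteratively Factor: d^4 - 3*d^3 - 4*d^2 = (d + 1)*(d^3 - 4*d^2) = (d - 4)*(d + 1)*(d^2) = d*(d - 4)*(d + 1)*(d)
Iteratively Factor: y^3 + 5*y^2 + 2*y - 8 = (y + 2)*(y^2 + 3*y - 4) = (y + 2)*(y + 4)*(y - 1)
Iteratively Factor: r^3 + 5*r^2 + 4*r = (r + 4)*(r^2 + r) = r*(r + 4)*(r + 1)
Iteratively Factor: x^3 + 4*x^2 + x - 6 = (x + 2)*(x^2 + 2*x - 3) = (x - 1)*(x + 2)*(x + 3)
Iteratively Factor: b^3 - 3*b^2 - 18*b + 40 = (b + 4)*(b^2 - 7*b + 10) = (b - 5)*(b + 4)*(b - 2)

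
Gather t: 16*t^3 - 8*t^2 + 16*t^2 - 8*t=16*t^3 + 8*t^2 - 8*t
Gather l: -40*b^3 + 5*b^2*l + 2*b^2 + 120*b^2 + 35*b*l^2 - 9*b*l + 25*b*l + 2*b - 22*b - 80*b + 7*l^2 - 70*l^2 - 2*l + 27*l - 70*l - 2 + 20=-40*b^3 + 122*b^2 - 100*b + l^2*(35*b - 63) + l*(5*b^2 + 16*b - 45) + 18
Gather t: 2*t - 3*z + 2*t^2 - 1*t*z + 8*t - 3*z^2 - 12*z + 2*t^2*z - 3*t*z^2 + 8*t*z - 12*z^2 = t^2*(2*z + 2) + t*(-3*z^2 + 7*z + 10) - 15*z^2 - 15*z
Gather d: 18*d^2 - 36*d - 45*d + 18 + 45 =18*d^2 - 81*d + 63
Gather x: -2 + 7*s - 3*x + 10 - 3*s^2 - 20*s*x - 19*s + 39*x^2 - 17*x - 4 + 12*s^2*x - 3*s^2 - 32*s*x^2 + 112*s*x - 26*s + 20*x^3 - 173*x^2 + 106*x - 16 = -6*s^2 - 38*s + 20*x^3 + x^2*(-32*s - 134) + x*(12*s^2 + 92*s + 86) - 12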